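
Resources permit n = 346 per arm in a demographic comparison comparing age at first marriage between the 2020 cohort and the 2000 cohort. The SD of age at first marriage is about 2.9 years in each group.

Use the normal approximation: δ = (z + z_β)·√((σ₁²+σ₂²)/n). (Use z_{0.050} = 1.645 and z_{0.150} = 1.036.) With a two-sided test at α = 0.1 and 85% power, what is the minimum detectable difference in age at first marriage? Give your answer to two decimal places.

Minimum detectable difference ≈ 0.59 years

δ = (z_{α/2} + z_β) · √((σ₁²+σ₂²)/n)
  = (1.645 + 1.036) · √(16.82/346)
  = 2.681 · √0.04861
  = 2.681 · 0.2205
  = 0.5911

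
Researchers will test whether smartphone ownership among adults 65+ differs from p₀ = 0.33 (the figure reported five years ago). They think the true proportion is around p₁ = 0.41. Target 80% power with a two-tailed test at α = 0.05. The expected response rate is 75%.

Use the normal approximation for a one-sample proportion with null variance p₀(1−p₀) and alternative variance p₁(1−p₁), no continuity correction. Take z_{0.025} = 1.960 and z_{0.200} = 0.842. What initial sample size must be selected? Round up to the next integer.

n = 372

n = [z_{α/2}·√(p₀q₀) + z_β·√(p₁q₁)]² / (p₁ − p₀)²
  = [1.960·√(0.33·0.67) + 0.842·√(0.41·0.59)]² / (0.08)²
  = [1.960·0.4702 + 0.842·0.4918]² / 0.0064
  = [1.3357]² / 0.0064
  = 278.78
Adjust for 75% response: 278.78 / 0.75 = 371.71.
Round up → n = 372.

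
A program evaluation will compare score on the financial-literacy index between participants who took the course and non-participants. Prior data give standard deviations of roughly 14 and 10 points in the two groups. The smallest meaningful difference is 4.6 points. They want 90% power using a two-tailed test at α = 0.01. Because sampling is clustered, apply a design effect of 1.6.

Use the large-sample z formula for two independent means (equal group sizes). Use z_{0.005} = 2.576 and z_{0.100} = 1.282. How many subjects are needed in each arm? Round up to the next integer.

n = 334 per group

n = (z_{α/2} + z_β)² · (σ₁² + σ₂²) / δ²
  = (2.576 + 1.282)² · (14² + 10² = 296) / 4.6²
  = 14.8842 · 296 / 21.16
  = 208.21
Design effect: 1.6 × 208.21 = 333.14.
Round up → n = 334 per group.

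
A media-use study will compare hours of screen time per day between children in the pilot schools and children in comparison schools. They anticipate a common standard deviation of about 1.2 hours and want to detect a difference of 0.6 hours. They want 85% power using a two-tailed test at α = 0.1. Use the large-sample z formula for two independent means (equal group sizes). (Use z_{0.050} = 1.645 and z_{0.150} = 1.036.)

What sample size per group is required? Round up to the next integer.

n = 58 per group

n = (z_{α/2} + z_β)² · (σ₁² + σ₂²) / δ²
  = (1.645 + 1.036)² · (2·1.2² = 2.88) / 0.6²
  = 7.1878 · 2.88 / 0.36
  = 57.50
Round up → n = 58 per group.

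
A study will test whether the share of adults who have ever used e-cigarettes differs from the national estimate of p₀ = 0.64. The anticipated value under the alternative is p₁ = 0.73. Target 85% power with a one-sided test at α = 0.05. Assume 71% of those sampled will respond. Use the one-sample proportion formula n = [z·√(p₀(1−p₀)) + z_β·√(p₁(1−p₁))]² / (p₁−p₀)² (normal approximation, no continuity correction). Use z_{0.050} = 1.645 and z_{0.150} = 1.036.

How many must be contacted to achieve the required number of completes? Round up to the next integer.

n = [z_α·√(p₀q₀) + z_β·√(p₁q₁)]² / (p₁ − p₀)²
  = [1.645·√(0.64·0.36) + 1.036·√(0.73·0.27)]² / (0.09)²
  = [1.645·0.4800 + 1.036·0.4440]² / 0.0081
  = [1.2495]² / 0.0081
  = 192.76
Adjust for 71% response: 192.76 / 0.71 = 271.49.
Round up → n = 272.

n = 272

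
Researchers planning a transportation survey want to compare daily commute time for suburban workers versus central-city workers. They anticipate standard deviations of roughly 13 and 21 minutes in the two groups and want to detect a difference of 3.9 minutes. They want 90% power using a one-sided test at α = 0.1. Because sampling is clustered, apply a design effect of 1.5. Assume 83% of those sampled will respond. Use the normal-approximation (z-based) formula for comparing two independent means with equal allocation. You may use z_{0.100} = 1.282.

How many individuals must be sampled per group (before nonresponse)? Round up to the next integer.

n = 477 per group

n = (z_α + z_β)² · (σ₁² + σ₂²) / δ²
  = (1.282 + 1.282)² · (13² + 21² = 610) / 3.9²
  = 6.5741 · 610 / 15.21
  = 263.66
Design effect: 1.5 × 263.66 = 395.48.
Adjust for 83% response: 395.48 / 0.83 = 476.49.
Round up → n = 477 per group.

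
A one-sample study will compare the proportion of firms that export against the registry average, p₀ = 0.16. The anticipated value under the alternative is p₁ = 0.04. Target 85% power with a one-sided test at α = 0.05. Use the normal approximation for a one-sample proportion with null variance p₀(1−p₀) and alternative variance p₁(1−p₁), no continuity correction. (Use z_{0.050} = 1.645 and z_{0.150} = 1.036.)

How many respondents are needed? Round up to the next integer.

n = 46

n = [z_α·√(p₀q₀) + z_β·√(p₁q₁)]² / (p₁ − p₀)²
  = [1.645·√(0.16·0.84) + 1.036·√(0.04·0.96)]² / (-0.12)²
  = [1.645·0.3666 + 1.036·0.1960]² / 0.0144
  = [0.8061]² / 0.0144
  = 45.12
Round up → n = 46.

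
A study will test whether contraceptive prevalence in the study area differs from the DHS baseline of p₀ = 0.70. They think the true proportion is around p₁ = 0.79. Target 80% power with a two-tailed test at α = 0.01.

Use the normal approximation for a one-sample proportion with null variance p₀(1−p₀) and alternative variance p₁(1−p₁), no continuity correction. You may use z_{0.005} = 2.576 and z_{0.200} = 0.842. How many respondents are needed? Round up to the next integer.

n = [z_{α/2}·√(p₀q₀) + z_β·√(p₁q₁)]² / (p₁ − p₀)²
  = [2.576·√(0.70·0.30) + 0.842·√(0.79·0.21)]² / (0.09)²
  = [2.576·0.4583 + 0.842·0.4073]² / 0.0081
  = [1.5234]² / 0.0081
  = 286.52
Round up → n = 287.

n = 287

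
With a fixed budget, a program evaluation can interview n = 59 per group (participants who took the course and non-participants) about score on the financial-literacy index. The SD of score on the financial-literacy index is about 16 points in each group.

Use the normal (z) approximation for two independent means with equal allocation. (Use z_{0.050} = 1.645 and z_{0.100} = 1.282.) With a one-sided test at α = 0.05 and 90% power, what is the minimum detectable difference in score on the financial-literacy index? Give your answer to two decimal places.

Minimum detectable difference ≈ 8.62 points

δ = (z_α + z_β) · √((σ₁²+σ₂²)/n)
  = (1.645 + 1.282) · √(512/59)
  = 2.927 · √8.678
  = 2.927 · 2.9458
  = 8.6225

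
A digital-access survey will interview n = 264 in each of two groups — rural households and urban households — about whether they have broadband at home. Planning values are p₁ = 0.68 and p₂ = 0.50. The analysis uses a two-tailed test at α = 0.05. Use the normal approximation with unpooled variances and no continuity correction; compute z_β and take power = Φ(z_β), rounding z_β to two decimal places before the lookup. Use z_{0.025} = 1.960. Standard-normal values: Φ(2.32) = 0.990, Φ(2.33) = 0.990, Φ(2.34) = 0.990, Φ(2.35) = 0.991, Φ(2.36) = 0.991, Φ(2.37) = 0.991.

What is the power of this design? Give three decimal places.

Power ≈ 0.990

z_β = |p₁−p₂|·√(n/[p₁q₁+p₂q₂]) − z_{α/2}
    = 0.18 · √(264/0.4676) − 1.960
    = 0.18 · 23.7610 − 1.960
    = 4.2770 − 1.960 = 2.3170 → 2.32
Power = Φ(2.32) = 0.990.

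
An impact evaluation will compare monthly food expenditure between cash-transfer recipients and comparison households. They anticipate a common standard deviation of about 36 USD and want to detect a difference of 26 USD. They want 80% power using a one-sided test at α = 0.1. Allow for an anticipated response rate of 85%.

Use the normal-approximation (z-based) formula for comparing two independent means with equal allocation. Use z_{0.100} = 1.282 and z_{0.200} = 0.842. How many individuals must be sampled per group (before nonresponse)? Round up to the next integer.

n = 21 per group

n = (z_α + z_β)² · (σ₁² + σ₂²) / δ²
  = (1.282 + 0.842)² · (2·36² = 2592) / 26²
  = 4.5114 · 2592 / 676
  = 17.30
Adjust for 85% response: 17.30 / 0.85 = 20.35.
Round up → n = 21 per group.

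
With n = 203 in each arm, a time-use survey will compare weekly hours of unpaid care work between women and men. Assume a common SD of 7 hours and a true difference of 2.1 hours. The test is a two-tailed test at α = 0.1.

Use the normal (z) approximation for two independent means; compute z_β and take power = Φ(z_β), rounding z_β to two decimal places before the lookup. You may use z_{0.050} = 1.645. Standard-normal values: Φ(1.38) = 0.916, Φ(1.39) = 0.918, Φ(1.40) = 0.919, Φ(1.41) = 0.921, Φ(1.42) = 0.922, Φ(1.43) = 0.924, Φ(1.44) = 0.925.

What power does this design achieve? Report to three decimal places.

z_β = δ·√(n/(σ₁²+σ₂²)) − z_{α/2}
    = 2.1 · √(203/98) − 1.645
    = 2.1 · 1.43925 − 1.645
    = 3.0224 − 1.645 = 1.3774 → 1.38
Power = Φ(1.38) = 0.916.

Power ≈ 0.916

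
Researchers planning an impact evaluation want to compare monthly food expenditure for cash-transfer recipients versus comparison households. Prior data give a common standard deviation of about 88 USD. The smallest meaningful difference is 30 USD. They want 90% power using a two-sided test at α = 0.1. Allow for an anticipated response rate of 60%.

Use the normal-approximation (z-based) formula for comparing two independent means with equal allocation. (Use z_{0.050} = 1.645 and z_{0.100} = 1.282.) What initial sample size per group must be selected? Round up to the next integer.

n = (z_{α/2} + z_β)² · (σ₁² + σ₂²) / δ²
  = (1.645 + 1.282)² · (2·88² = 15488) / 30²
  = 8.5673 · 15488 / 900
  = 147.43
Adjust for 60% response: 147.43 / 0.60 = 245.72.
Round up → n = 246 per group.

n = 246 per group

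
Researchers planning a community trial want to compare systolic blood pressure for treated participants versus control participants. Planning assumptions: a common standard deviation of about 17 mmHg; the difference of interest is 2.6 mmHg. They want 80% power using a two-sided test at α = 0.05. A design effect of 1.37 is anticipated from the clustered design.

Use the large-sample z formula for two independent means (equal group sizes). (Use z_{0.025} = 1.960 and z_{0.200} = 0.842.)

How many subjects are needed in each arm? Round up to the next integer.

n = (z_{α/2} + z_β)² · (σ₁² + σ₂²) / δ²
  = (1.960 + 0.842)² · (2·17² = 578) / 2.6²
  = 7.8512 · 578 / 6.76
  = 671.30
Design effect: 1.37 × 671.30 = 919.68.
Round up → n = 920 per group.

n = 920 per group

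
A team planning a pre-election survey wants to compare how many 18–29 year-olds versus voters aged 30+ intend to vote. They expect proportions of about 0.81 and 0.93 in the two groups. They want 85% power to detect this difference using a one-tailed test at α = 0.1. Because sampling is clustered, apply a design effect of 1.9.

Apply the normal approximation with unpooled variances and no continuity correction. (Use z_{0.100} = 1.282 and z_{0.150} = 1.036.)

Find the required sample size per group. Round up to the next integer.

n = (z_α + z_β)² · [p₁(1−p₁) + p₂(1−p₂)] / (p₁ − p₂)²
  = (1.282 + 1.036)² · (0.81·0.19 + 0.93·0.07) / (-0.12)²
  = (2.318)² · (0.1539 + 0.0651) / 0.0144
  = 5.3731 · 0.2190 / 0.0144
  = 81.72
Design effect: 1.9 × 81.72 = 155.26.
Round up → n = 156 per group.

n = 156 per group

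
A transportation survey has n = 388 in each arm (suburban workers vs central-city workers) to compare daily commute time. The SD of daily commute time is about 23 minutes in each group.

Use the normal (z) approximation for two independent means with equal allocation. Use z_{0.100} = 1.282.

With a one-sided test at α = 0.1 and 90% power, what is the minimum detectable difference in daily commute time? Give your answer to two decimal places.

Minimum detectable difference ≈ 4.23 minutes

δ = (z_α + z_β) · √((σ₁²+σ₂²)/n)
  = (1.282 + 1.282) · √(1058/388)
  = 2.564 · √2.7268
  = 2.564 · 1.6513
  = 4.2339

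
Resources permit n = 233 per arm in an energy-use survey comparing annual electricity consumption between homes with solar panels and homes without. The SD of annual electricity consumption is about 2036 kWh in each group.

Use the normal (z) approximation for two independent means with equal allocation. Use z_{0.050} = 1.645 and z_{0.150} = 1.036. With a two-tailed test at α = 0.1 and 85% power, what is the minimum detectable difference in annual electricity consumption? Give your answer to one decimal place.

Minimum detectable difference ≈ 505.7 kWh

δ = (z_{α/2} + z_β) · √((σ₁²+σ₂²)/n)
  = (1.645 + 1.036) · √(8290592/233)
  = 2.681 · √35581.9
  = 2.681 · 188.6318
  = 505.7217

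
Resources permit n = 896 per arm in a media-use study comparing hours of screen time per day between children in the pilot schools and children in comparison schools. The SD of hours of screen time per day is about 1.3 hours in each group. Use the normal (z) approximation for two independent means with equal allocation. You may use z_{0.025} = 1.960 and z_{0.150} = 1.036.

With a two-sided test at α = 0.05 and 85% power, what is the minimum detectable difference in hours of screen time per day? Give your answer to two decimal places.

Minimum detectable difference ≈ 0.18 hours

δ = (z_{α/2} + z_β) · √((σ₁²+σ₂²)/n)
  = (1.960 + 1.036) · √(3.38/896)
  = 2.996 · √0.00377
  = 2.996 · 0.0614
  = 0.1840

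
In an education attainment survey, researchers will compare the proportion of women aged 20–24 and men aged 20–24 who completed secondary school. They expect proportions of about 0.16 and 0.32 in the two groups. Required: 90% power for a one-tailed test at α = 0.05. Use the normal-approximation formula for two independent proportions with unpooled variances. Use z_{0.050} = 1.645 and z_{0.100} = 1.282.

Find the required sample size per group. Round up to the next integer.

n = 118 per group

n = (z_α + z_β)² · [p₁(1−p₁) + p₂(1−p₂)] / (p₁ − p₂)²
  = (1.645 + 1.282)² · (0.16·0.84 + 0.32·0.68) / (-0.16)²
  = (2.927)² · (0.1344 + 0.2176) / 0.0256
  = 8.5673 · 0.3520 / 0.0256
  = 117.80
Round up → n = 118 per group.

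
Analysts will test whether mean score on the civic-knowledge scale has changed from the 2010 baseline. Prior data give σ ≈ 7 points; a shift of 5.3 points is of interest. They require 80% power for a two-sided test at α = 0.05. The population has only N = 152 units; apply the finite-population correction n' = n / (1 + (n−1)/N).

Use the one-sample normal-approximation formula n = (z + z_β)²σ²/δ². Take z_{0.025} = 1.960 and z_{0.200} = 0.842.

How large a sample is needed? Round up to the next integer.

n = 13

n = (z_{α/2} + z_β)² · σ² / δ²
  = (1.960 + 0.842)² · 7² / 5.3²
  = 7.8512 · 49 / 28.09
  = 13.70
Finite-population correction (N = 152): 13.70 / (1 + (13.70 − 1)/152) = 12.64.
Round up → n = 13.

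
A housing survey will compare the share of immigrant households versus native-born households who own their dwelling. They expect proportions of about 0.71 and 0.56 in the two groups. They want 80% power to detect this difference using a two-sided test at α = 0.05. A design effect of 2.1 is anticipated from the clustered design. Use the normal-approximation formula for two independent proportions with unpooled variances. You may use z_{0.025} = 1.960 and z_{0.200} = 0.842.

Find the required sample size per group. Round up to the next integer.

n = 332 per group

n = (z_{α/2} + z_β)² · [p₁(1−p₁) + p₂(1−p₂)] / (p₁ − p₂)²
  = (1.960 + 0.842)² · (0.71·0.29 + 0.56·0.44) / (0.15)²
  = (2.802)² · (0.2059 + 0.2464) / 0.0225
  = 7.8512 · 0.4523 / 0.0225
  = 157.83
Design effect: 2.1 × 157.83 = 331.44.
Round up → n = 332 per group.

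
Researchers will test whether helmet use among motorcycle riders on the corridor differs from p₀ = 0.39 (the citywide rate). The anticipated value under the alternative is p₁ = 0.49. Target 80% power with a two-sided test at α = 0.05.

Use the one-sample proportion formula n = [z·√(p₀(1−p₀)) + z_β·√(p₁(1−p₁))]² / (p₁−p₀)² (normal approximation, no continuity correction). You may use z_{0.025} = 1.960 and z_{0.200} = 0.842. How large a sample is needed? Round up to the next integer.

n = 190

n = [z_{α/2}·√(p₀q₀) + z_β·√(p₁q₁)]² / (p₁ − p₀)²
  = [1.960·√(0.39·0.61) + 0.842·√(0.49·0.51)]² / (0.10)²
  = [1.960·0.4877 + 0.842·0.4999]² / 0.0100
  = [1.3769]² / 0.0100
  = 189.59
Round up → n = 190.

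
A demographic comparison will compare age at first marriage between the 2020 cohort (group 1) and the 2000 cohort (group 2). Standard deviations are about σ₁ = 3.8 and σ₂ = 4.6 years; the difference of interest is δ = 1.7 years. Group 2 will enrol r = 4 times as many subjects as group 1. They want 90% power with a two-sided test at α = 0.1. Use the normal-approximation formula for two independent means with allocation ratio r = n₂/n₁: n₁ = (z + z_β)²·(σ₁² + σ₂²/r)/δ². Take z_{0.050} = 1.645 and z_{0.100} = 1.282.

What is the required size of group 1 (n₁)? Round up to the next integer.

n₁ = (z_{α/2} + z_β)² · (σ₁² + σ₂²/r) / δ²
   = (1.645 + 1.282)² · (3.8² + 4.6²/4) / 1.7²
   = 8.5673 · (14.44 + 5.29) / 2.89
   = 8.5673 · 19.73 / 2.89
   = 58.49
Round up → n₁ = 59; n₂ = r·n₁ = 4 × 59 = 236.

n₁ = 59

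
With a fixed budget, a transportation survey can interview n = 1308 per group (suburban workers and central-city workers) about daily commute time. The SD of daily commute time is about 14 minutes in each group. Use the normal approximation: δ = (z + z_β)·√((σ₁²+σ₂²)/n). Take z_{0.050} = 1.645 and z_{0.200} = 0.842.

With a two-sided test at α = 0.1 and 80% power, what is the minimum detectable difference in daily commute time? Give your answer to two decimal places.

Minimum detectable difference ≈ 1.36 minutes

δ = (z_{α/2} + z_β) · √((σ₁²+σ₂²)/n)
  = (1.645 + 0.842) · √(392/1308)
  = 2.487 · √0.29969
  = 2.487 · 0.5474
  = 1.3615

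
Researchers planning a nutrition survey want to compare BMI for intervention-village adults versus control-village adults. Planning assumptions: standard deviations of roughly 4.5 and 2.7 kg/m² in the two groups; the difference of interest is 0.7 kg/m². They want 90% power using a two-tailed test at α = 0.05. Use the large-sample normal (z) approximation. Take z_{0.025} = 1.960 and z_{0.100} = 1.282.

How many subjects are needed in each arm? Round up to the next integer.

n = 591 per group

n = (z_{α/2} + z_β)² · (σ₁² + σ₂²) / δ²
  = (1.960 + 1.282)² · (4.5² + 2.7² = 27.54) / 0.7²
  = 10.5106 · 27.54 / 0.49
  = 590.74
Round up → n = 591 per group.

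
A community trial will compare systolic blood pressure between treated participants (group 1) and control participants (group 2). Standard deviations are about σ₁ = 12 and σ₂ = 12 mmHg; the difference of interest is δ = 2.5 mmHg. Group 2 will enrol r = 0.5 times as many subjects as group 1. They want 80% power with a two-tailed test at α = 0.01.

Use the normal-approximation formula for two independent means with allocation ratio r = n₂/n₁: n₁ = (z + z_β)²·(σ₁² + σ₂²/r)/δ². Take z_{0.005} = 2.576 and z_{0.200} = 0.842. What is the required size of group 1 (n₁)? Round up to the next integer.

n₁ = 808

n₁ = (z_{α/2} + z_β)² · (σ₁² + σ₂²/r) / δ²
   = (2.576 + 0.842)² · (12² + 12²/0.5) / 2.5²
   = 11.6827 · (144 + 288) / 6.25
   = 11.6827 · 432 / 6.25
   = 807.51
Round up → n₁ = 808; n₂ = r·n₁ = 0.5 × 808 = 404.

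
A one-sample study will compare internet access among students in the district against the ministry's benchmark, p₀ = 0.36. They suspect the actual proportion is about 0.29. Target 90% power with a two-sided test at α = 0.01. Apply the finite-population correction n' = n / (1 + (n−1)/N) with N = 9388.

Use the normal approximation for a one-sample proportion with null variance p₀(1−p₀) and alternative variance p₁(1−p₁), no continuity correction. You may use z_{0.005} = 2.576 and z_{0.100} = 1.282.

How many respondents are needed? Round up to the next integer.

n = [z_{α/2}·√(p₀q₀) + z_β·√(p₁q₁)]² / (p₁ − p₀)²
  = [2.576·√(0.36·0.64) + 1.282·√(0.29·0.71)]² / (-0.07)²
  = [2.576·0.4800 + 1.282·0.4538]² / 0.0049
  = [1.8182]² / 0.0049
  = 674.67
Finite-population correction (N = 9388): 674.67 / (1 + (674.67 − 1)/9388) = 629.49.
Round up → n = 630.

n = 630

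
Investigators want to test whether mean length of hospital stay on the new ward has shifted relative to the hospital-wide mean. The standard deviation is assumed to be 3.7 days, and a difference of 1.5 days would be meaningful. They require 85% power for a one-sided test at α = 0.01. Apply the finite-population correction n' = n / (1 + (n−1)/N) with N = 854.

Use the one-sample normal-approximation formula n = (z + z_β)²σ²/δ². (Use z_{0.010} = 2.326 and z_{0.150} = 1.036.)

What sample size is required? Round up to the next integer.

n = 64

n = (z_α + z_β)² · σ² / δ²
  = (2.326 + 1.036)² · 3.7² / 1.5²
  = 11.3030 · 13.69 / 2.25
  = 68.77
Finite-population correction (N = 854): 68.77 / (1 + (68.77 − 1)/854) = 63.72.
Round up → n = 64.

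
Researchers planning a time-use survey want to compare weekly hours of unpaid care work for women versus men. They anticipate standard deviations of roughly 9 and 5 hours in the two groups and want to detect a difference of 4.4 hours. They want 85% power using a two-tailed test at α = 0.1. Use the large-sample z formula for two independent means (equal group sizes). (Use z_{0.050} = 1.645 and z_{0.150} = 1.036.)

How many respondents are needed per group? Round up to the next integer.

n = 40 per group

n = (z_{α/2} + z_β)² · (σ₁² + σ₂²) / δ²
  = (1.645 + 1.036)² · (9² + 5² = 106) / 4.4²
  = 7.1878 · 106 / 19.36
  = 39.35
Round up → n = 40 per group.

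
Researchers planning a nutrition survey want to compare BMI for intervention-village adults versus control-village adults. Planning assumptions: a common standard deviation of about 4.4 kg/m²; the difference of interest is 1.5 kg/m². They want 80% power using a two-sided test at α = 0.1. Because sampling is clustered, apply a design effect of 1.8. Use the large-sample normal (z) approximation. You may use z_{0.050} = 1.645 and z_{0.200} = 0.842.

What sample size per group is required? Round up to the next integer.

n = 192 per group

n = (z_{α/2} + z_β)² · (σ₁² + σ₂²) / δ²
  = (1.645 + 0.842)² · (2·4.4² = 38.72) / 1.5²
  = 6.1852 · 38.72 / 2.25
  = 106.44
Design effect: 1.8 × 106.44 = 191.59.
Round up → n = 192 per group.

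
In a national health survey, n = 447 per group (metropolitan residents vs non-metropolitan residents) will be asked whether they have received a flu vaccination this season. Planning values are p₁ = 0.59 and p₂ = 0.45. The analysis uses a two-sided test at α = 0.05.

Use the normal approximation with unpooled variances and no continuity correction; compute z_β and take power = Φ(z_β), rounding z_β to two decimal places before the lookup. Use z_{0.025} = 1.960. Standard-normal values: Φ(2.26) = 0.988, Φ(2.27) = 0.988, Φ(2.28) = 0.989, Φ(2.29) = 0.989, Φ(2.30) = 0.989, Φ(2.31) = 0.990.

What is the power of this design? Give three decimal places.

z_β = |p₁−p₂|·√(n/[p₁q₁+p₂q₂]) − z_{α/2}
    = 0.14 · √(447/0.4894) − 1.960
    = 0.14 · 30.2219 − 1.960
    = 4.2311 − 1.960 = 2.2711 → 2.27
Power = Φ(2.27) = 0.988.

Power ≈ 0.988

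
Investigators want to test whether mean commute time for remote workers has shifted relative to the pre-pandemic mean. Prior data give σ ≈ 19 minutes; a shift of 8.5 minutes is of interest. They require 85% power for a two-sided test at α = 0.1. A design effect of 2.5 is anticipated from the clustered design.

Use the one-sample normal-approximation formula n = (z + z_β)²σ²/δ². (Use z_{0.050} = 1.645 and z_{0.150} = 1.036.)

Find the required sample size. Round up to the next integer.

n = (z_{α/2} + z_β)² · σ² / δ²
  = (1.645 + 1.036)² · 19² / 8.5²
  = 7.1878 · 361 / 72.25
  = 35.91
Design effect: 2.5 × 35.91 = 89.78.
Round up → n = 90.

n = 90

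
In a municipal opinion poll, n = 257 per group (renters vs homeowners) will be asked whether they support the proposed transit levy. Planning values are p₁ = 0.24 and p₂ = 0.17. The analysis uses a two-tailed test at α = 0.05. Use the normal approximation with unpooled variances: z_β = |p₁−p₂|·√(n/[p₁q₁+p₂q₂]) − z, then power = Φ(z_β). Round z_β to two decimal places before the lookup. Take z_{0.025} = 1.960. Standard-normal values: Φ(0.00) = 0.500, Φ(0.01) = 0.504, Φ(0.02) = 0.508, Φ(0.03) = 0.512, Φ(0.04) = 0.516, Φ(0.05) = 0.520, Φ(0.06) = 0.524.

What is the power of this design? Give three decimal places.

z_β = |p₁−p₂|·√(n/[p₁q₁+p₂q₂]) − z_{α/2}
    = 0.07 · √(257/0.3235) − 1.960
    = 0.07 · 28.1857 − 1.960
    = 1.9730 − 1.960 = 0.0130 → 0.01
Power = Φ(0.01) = 0.504.

Power ≈ 0.504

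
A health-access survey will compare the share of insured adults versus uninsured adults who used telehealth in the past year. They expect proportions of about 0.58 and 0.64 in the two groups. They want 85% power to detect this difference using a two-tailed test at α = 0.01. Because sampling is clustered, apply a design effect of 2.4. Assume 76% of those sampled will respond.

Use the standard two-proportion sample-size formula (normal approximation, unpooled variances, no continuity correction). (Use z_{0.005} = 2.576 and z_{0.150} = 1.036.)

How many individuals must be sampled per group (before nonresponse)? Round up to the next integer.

n = 5425 per group

n = (z_{α/2} + z_β)² · [p₁(1−p₁) + p₂(1−p₂)] / (p₁ − p₂)²
  = (2.576 + 1.036)² · (0.58·0.42 + 0.64·0.36) / (-0.06)²
  = (3.612)² · (0.2436 + 0.2304) / 0.0036
  = 13.0465 · 0.4740 / 0.0036
  = 1717.79
Design effect: 2.4 × 1717.79 = 4122.71.
Adjust for 76% response: 4122.71 / 0.76 = 5424.62.
Round up → n = 5425 per group.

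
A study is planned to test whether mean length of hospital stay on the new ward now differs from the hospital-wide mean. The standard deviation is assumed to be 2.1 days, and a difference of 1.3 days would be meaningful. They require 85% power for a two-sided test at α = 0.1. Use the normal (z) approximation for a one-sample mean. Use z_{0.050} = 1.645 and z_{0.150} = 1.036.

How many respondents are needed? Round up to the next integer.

n = (z_{α/2} + z_β)² · σ² / δ²
  = (1.645 + 1.036)² · 2.1² / 1.3²
  = 7.1878 · 4.41 / 1.69
  = 18.76
Round up → n = 19.

n = 19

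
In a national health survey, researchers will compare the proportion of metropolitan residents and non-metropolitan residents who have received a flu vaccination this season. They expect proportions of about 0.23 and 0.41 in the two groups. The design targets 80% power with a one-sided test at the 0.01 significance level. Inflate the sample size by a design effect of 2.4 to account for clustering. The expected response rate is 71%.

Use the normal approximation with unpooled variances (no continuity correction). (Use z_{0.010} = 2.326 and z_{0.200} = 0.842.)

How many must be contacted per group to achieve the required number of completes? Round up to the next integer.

n = (z_α + z_β)² · [p₁(1−p₁) + p₂(1−p₂)] / (p₁ − p₂)²
  = (2.326 + 0.842)² · (0.23·0.77 + 0.41·0.59) / (-0.18)²
  = (3.168)² · (0.1771 + 0.2419) / 0.0324
  = 10.0362 · 0.4190 / 0.0324
  = 129.79
Design effect: 2.4 × 129.79 = 311.49.
Adjust for 71% response: 311.49 / 0.71 = 438.72.
Round up → n = 439 per group.

n = 439 per group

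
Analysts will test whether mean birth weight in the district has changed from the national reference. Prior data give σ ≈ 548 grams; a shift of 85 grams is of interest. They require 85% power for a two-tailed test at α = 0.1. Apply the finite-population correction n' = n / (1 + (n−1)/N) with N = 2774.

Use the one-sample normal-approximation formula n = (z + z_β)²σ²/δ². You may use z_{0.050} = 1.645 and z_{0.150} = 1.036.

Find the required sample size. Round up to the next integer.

n = 270

n = (z_{α/2} + z_β)² · σ² / δ²
  = (1.645 + 1.036)² · 548² / 85²
  = 7.1878 · 300304 / 7225
  = 298.76
Finite-population correction (N = 2774): 298.76 / (1 + (298.76 − 1)/2774) = 269.80.
Round up → n = 270.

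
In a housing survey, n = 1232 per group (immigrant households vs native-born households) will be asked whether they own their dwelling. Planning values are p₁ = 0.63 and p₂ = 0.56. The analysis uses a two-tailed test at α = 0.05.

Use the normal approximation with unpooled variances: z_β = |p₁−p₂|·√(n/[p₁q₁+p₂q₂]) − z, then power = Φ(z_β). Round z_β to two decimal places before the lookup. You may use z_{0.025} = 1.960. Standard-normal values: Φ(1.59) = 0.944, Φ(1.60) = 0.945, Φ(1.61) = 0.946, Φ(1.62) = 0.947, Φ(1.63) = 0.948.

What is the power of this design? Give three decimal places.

z_β = |p₁−p₂|·√(n/[p₁q₁+p₂q₂]) − z_{α/2}
    = 0.07 · √(1232/0.4795) − 1.960
    = 0.07 · 50.6887 − 1.960
    = 3.5482 − 1.960 = 1.5882 → 1.59
Power = Φ(1.59) = 0.944.

Power ≈ 0.944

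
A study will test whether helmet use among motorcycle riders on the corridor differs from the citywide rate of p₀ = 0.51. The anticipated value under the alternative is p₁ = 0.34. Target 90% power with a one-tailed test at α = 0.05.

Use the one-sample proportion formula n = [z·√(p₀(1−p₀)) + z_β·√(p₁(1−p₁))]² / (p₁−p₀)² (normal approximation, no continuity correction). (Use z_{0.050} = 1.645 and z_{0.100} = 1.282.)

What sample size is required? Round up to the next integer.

n = 71

n = [z_α·√(p₀q₀) + z_β·√(p₁q₁)]² / (p₁ − p₀)²
  = [1.645·√(0.51·0.49) + 1.282·√(0.34·0.66)]² / (-0.17)²
  = [1.645·0.4999 + 1.282·0.4737]² / 0.0289
  = [1.4296]² / 0.0289
  = 70.72
Round up → n = 71.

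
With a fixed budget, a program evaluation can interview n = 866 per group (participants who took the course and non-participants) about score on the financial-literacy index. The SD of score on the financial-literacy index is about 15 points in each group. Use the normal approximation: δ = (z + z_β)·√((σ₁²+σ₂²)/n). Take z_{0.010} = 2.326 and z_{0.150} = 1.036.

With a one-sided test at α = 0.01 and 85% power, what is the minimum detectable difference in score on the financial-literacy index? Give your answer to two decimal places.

Minimum detectable difference ≈ 2.42 points

δ = (z_α + z_β) · √((σ₁²+σ₂²)/n)
  = (2.326 + 1.036) · √(450/866)
  = 3.362 · √0.51963
  = 3.362 · 0.7209
  = 2.4235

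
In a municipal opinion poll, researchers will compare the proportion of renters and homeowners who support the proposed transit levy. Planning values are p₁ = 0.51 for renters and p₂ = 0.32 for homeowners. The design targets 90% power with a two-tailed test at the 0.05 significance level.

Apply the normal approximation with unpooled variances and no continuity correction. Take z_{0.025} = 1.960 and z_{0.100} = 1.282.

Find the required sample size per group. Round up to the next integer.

n = 137 per group

n = (z_{α/2} + z_β)² · [p₁(1−p₁) + p₂(1−p₂)] / (p₁ − p₂)²
  = (1.960 + 1.282)² · (0.51·0.49 + 0.32·0.68) / (0.19)²
  = (3.242)² · (0.2499 + 0.2176) / 0.0361
  = 10.5106 · 0.4675 / 0.0361
  = 136.11
Round up → n = 137 per group.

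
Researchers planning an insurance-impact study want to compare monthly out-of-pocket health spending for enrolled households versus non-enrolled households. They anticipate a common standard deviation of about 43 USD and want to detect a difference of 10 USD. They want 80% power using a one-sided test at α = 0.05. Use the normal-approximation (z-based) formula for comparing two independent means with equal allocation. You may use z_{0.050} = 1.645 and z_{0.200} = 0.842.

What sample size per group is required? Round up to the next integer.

n = 229 per group

n = (z_α + z_β)² · (σ₁² + σ₂²) / δ²
  = (1.645 + 0.842)² · (2·43² = 3698) / 10²
  = 6.1852 · 3698 / 100
  = 228.73
Round up → n = 229 per group.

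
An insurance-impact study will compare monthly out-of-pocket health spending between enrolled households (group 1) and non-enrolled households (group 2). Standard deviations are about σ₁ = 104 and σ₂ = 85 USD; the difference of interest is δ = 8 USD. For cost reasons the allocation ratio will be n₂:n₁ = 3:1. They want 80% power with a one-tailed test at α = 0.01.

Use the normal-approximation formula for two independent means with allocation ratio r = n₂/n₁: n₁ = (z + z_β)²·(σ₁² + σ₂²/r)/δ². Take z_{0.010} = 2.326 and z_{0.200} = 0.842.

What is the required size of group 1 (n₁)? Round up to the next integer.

n₁ = (z_α + z_β)² · (σ₁² + σ₂²/r) / δ²
   = (2.326 + 0.842)² · (104² + 85²/3) / 8²
   = 10.0362 · (10816 + 2408.3) / 64
   = 10.0362 · 13224.3 / 64
   = 2073.79
Round up → n₁ = 2074; n₂ = r·n₁ = 3 × 2074 = 6222.

n₁ = 2074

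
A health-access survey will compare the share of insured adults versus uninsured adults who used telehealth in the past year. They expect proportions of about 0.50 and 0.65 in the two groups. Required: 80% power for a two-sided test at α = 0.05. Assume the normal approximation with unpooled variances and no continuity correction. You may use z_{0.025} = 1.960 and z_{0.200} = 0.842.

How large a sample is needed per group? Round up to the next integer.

n = (z_{α/2} + z_β)² · [p₁(1−p₁) + p₂(1−p₂)] / (p₁ − p₂)²
  = (1.960 + 0.842)² · (0.50·0.50 + 0.65·0.35) / (-0.15)²
  = (2.802)² · (0.2500 + 0.2275) / 0.0225
  = 7.8512 · 0.4775 / 0.0225
  = 166.62
Round up → n = 167 per group.

n = 167 per group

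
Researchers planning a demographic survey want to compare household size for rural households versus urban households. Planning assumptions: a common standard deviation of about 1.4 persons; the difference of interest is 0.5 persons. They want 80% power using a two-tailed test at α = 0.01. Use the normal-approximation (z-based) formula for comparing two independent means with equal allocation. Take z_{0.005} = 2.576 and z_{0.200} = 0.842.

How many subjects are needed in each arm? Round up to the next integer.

n = (z_{α/2} + z_β)² · (σ₁² + σ₂²) / δ²
  = (2.576 + 0.842)² · (2·1.4² = 3.92) / 0.5²
  = 11.6827 · 3.92 / 0.25
  = 183.19
Round up → n = 184 per group.

n = 184 per group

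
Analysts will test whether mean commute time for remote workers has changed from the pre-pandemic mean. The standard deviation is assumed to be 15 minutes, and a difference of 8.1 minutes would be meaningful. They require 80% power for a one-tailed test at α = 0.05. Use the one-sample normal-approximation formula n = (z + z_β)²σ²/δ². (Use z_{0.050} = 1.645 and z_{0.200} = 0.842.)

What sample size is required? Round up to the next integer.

n = (z_α + z_β)² · σ² / δ²
  = (1.645 + 0.842)² · 15² / 8.1²
  = 6.1852 · 225 / 65.61
  = 21.21
Round up → n = 22.

n = 22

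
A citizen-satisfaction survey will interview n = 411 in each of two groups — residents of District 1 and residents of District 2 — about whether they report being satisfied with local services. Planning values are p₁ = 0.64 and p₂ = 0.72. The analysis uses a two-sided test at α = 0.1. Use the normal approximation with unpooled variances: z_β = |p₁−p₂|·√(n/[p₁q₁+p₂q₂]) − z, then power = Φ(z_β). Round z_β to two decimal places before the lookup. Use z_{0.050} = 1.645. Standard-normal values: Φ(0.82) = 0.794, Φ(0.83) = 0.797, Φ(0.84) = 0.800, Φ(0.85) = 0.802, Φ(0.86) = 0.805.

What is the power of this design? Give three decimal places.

z_β = |p₁−p₂|·√(n/[p₁q₁+p₂q₂]) − z_{α/2}
    = 0.08 · √(411/0.4320) − 1.645
    = 0.08 · 30.8446 − 1.645
    = 2.4676 − 1.645 = 0.8226 → 0.82
Power = Φ(0.82) = 0.794.

Power ≈ 0.794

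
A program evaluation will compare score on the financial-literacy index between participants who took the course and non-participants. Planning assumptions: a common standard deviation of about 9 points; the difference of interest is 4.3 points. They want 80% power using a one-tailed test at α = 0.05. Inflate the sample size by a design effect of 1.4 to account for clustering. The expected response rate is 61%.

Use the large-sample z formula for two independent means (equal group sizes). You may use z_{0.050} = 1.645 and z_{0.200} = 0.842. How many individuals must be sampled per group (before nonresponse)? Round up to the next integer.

n = 125 per group

n = (z_α + z_β)² · (σ₁² + σ₂²) / δ²
  = (1.645 + 0.842)² · (2·9² = 162) / 4.3²
  = 6.1852 · 162 / 18.49
  = 54.19
Design effect: 1.4 × 54.19 = 75.87.
Adjust for 61% response: 75.87 / 0.61 = 124.37.
Round up → n = 125 per group.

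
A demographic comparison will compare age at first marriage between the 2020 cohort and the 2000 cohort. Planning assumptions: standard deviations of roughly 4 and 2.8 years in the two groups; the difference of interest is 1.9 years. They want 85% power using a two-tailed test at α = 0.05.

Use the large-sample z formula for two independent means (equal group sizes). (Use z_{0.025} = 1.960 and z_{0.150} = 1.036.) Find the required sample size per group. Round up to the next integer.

n = 60 per group

n = (z_{α/2} + z_β)² · (σ₁² + σ₂²) / δ²
  = (1.960 + 1.036)² · (4² + 2.8² = 23.84) / 1.9²
  = 8.9760 · 23.84 / 3.61
  = 59.28
Round up → n = 60 per group.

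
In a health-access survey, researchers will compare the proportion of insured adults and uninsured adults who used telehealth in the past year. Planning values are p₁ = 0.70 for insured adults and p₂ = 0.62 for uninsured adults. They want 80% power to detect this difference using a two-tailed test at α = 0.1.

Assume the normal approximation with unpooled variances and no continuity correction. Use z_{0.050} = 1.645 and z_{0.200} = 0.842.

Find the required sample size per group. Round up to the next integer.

n = (z_{α/2} + z_β)² · [p₁(1−p₁) + p₂(1−p₂)] / (p₁ − p₂)²
  = (1.645 + 0.842)² · (0.70·0.30 + 0.62·0.38) / (0.08)²
  = (2.487)² · (0.2100 + 0.2356) / 0.0064
  = 6.1852 · 0.4456 / 0.0064
  = 430.64
Round up → n = 431 per group.

n = 431 per group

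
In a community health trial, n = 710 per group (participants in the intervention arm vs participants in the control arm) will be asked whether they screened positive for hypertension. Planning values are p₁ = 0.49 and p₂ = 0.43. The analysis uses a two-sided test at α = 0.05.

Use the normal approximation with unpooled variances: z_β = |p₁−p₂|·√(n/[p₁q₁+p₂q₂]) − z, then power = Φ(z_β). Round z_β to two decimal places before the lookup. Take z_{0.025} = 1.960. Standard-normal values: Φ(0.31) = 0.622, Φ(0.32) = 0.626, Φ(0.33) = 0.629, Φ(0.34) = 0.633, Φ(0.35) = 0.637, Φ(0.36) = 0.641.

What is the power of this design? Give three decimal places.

z_β = |p₁−p₂|·√(n/[p₁q₁+p₂q₂]) − z_{α/2}
    = 0.06 · √(710/0.4950) − 1.960
    = 0.06 · 37.8727 − 1.960
    = 2.2724 − 1.960 = 0.3124 → 0.31
Power = Φ(0.31) = 0.622.

Power ≈ 0.622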